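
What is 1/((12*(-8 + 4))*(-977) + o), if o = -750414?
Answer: -1/703518 ≈ -1.4214e-6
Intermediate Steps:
1/((12*(-8 + 4))*(-977) + o) = 1/((12*(-8 + 4))*(-977) - 750414) = 1/((12*(-4))*(-977) - 750414) = 1/(-48*(-977) - 750414) = 1/(46896 - 750414) = 1/(-703518) = -1/703518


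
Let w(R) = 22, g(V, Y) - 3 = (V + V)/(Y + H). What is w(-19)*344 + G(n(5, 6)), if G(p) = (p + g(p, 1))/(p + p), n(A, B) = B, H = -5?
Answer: 15137/2 ≈ 7568.5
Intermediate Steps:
g(V, Y) = 3 + 2*V/(-5 + Y) (g(V, Y) = 3 + (V + V)/(Y - 5) = 3 + (2*V)/(-5 + Y) = 3 + 2*V/(-5 + Y))
G(p) = (3 + p/2)/(2*p) (G(p) = (p + (-15 + 2*p + 3*1)/(-5 + 1))/(p + p) = (p + (-15 + 2*p + 3)/(-4))/((2*p)) = (p - (-12 + 2*p)/4)*(1/(2*p)) = (p + (3 - p/2))*(1/(2*p)) = (3 + p/2)*(1/(2*p)) = (3 + p/2)/(2*p))
w(-19)*344 + G(n(5, 6)) = 22*344 + (1/4)*(6 + 6)/6 = 7568 + (1/4)*(1/6)*12 = 7568 + 1/2 = 15137/2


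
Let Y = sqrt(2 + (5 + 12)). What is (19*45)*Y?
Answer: 855*sqrt(19) ≈ 3726.9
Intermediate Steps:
Y = sqrt(19) (Y = sqrt(2 + 17) = sqrt(19) ≈ 4.3589)
(19*45)*Y = (19*45)*sqrt(19) = 855*sqrt(19)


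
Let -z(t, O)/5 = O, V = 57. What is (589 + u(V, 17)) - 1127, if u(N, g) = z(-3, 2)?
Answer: -548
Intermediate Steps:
z(t, O) = -5*O
u(N, g) = -10 (u(N, g) = -5*2 = -10)
(589 + u(V, 17)) - 1127 = (589 - 10) - 1127 = 579 - 1127 = -548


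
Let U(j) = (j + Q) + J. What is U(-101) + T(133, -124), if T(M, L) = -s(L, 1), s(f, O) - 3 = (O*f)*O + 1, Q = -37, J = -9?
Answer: -27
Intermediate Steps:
s(f, O) = 4 + f*O² (s(f, O) = 3 + ((O*f)*O + 1) = 3 + (f*O² + 1) = 3 + (1 + f*O²) = 4 + f*O²)
U(j) = -46 + j (U(j) = (j - 37) - 9 = (-37 + j) - 9 = -46 + j)
T(M, L) = -4 - L (T(M, L) = -(4 + L*1²) = -(4 + L*1) = -(4 + L) = -4 - L)
U(-101) + T(133, -124) = (-46 - 101) + (-4 - 1*(-124)) = -147 + (-4 + 124) = -147 + 120 = -27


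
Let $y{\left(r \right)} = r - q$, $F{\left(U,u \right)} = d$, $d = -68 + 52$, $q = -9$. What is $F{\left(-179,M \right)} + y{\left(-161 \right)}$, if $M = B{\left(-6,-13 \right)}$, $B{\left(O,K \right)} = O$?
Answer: $-168$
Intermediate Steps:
$M = -6$
$d = -16$
$F{\left(U,u \right)} = -16$
$y{\left(r \right)} = 9 + r$ ($y{\left(r \right)} = r - -9 = r + 9 = 9 + r$)
$F{\left(-179,M \right)} + y{\left(-161 \right)} = -16 + \left(9 - 161\right) = -16 - 152 = -168$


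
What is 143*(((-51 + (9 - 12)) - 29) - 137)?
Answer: -31460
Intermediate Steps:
143*(((-51 + (9 - 12)) - 29) - 137) = 143*(((-51 - 3) - 29) - 137) = 143*((-54 - 29) - 137) = 143*(-83 - 137) = 143*(-220) = -31460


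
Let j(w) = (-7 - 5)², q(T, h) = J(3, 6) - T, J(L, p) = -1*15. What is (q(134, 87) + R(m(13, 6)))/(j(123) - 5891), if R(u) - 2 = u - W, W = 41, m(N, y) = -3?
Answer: 191/5747 ≈ 0.033235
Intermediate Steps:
J(L, p) = -15
R(u) = -39 + u (R(u) = 2 + (u - 1*41) = 2 + (u - 41) = 2 + (-41 + u) = -39 + u)
q(T, h) = -15 - T
j(w) = 144 (j(w) = (-12)² = 144)
(q(134, 87) + R(m(13, 6)))/(j(123) - 5891) = ((-15 - 1*134) + (-39 - 3))/(144 - 5891) = ((-15 - 134) - 42)/(-5747) = (-149 - 42)*(-1/5747) = -191*(-1/5747) = 191/5747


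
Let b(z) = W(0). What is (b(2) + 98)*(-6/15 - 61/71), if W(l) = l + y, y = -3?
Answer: -8493/71 ≈ -119.62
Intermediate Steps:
W(l) = -3 + l (W(l) = l - 3 = -3 + l)
b(z) = -3 (b(z) = -3 + 0 = -3)
(b(2) + 98)*(-6/15 - 61/71) = (-3 + 98)*(-6/15 - 61/71) = 95*(-6*1/15 - 61*1/71) = 95*(-2/5 - 61/71) = 95*(-447/355) = -8493/71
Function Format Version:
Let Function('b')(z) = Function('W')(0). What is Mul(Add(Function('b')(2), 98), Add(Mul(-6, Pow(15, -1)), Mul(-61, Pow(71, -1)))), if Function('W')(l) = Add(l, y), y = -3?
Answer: Rational(-8493, 71) ≈ -119.62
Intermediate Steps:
Function('W')(l) = Add(-3, l) (Function('W')(l) = Add(l, -3) = Add(-3, l))
Function('b')(z) = -3 (Function('b')(z) = Add(-3, 0) = -3)
Mul(Add(Function('b')(2), 98), Add(Mul(-6, Pow(15, -1)), Mul(-61, Pow(71, -1)))) = Mul(Add(-3, 98), Add(Mul(-6, Pow(15, -1)), Mul(-61, Pow(71, -1)))) = Mul(95, Add(Mul(-6, Rational(1, 15)), Mul(-61, Rational(1, 71)))) = Mul(95, Add(Rational(-2, 5), Rational(-61, 71))) = Mul(95, Rational(-447, 355)) = Rational(-8493, 71)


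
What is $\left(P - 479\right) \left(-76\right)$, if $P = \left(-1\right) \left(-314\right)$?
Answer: $12540$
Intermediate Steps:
$P = 314$
$\left(P - 479\right) \left(-76\right) = \left(314 - 479\right) \left(-76\right) = \left(-165\right) \left(-76\right) = 12540$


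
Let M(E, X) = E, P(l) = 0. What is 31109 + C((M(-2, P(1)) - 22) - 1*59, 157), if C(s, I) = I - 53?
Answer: 31213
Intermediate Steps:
C(s, I) = -53 + I
31109 + C((M(-2, P(1)) - 22) - 1*59, 157) = 31109 + (-53 + 157) = 31109 + 104 = 31213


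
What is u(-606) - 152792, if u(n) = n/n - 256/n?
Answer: -46295545/303 ≈ -1.5279e+5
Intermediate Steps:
u(n) = 1 - 256/n
u(-606) - 152792 = (-256 - 606)/(-606) - 152792 = -1/606*(-862) - 152792 = 431/303 - 152792 = -46295545/303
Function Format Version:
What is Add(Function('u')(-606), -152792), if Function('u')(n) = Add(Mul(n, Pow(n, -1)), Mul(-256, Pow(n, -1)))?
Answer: Rational(-46295545, 303) ≈ -1.5279e+5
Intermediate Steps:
Function('u')(n) = Add(1, Mul(-256, Pow(n, -1)))
Add(Function('u')(-606), -152792) = Add(Mul(Pow(-606, -1), Add(-256, -606)), -152792) = Add(Mul(Rational(-1, 606), -862), -152792) = Add(Rational(431, 303), -152792) = Rational(-46295545, 303)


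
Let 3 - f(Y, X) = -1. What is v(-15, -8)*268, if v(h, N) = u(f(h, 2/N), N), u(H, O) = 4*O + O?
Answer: -10720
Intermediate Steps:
f(Y, X) = 4 (f(Y, X) = 3 - 1*(-1) = 3 + 1 = 4)
u(H, O) = 5*O
v(h, N) = 5*N
v(-15, -8)*268 = (5*(-8))*268 = -40*268 = -10720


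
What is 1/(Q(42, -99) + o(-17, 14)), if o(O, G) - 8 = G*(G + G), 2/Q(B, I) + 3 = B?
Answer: 39/15602 ≈ 0.0024997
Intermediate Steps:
Q(B, I) = 2/(-3 + B)
o(O, G) = 8 + 2*G² (o(O, G) = 8 + G*(G + G) = 8 + G*(2*G) = 8 + 2*G²)
1/(Q(42, -99) + o(-17, 14)) = 1/(2/(-3 + 42) + (8 + 2*14²)) = 1/(2/39 + (8 + 2*196)) = 1/(2*(1/39) + (8 + 392)) = 1/(2/39 + 400) = 1/(15602/39) = 39/15602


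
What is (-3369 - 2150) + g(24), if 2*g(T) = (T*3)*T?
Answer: -4655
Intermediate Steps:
g(T) = 3*T**2/2 (g(T) = ((T*3)*T)/2 = ((3*T)*T)/2 = (3*T**2)/2 = 3*T**2/2)
(-3369 - 2150) + g(24) = (-3369 - 2150) + (3/2)*24**2 = -5519 + (3/2)*576 = -5519 + 864 = -4655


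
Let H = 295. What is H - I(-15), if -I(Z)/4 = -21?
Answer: 211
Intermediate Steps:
I(Z) = 84 (I(Z) = -4*(-21) = 84)
H - I(-15) = 295 - 1*84 = 295 - 84 = 211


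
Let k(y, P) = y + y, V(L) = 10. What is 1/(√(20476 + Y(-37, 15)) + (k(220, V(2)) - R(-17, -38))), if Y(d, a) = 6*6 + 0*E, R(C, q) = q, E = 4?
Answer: 239/103986 - √1282/51993 ≈ 0.0016097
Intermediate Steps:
k(y, P) = 2*y
Y(d, a) = 36 (Y(d, a) = 6*6 + 0*4 = 36 + 0 = 36)
1/(√(20476 + Y(-37, 15)) + (k(220, V(2)) - R(-17, -38))) = 1/(√(20476 + 36) + (2*220 - 1*(-38))) = 1/(√20512 + (440 + 38)) = 1/(4*√1282 + 478) = 1/(478 + 4*√1282)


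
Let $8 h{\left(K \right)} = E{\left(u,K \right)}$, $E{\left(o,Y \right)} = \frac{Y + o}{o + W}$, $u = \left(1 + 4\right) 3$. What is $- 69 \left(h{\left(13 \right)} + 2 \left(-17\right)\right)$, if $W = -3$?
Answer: $\frac{18607}{8} \approx 2325.9$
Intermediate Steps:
$u = 15$ ($u = 5 \cdot 3 = 15$)
$E{\left(o,Y \right)} = \frac{Y + o}{-3 + o}$ ($E{\left(o,Y \right)} = \frac{Y + o}{o - 3} = \frac{Y + o}{-3 + o}$)
$h{\left(K \right)} = \frac{5}{32} + \frac{K}{96}$ ($h{\left(K \right)} = \frac{\frac{1}{-3 + 15} \left(K + 15\right)}{8} = \frac{\frac{1}{12} \left(15 + K\right)}{8} = \frac{\frac{5}{4} + \frac{K}{12}}{8} = \frac{5}{32} + \frac{K}{96}$)
$- 69 \left(h{\left(13 \right)} + 2 \left(-17\right)\right) = - 69 \left(\left(\frac{5}{32} + \frac{1}{96} \cdot 13\right) + 2 \left(-17\right)\right) = - 69 \left(\left(\frac{5}{32} + \frac{13}{96}\right) - 34\right) = - 69 \left(\frac{7}{24} - 34\right) = \left(-69\right) \left(- \frac{809}{24}\right) = \frac{18607}{8}$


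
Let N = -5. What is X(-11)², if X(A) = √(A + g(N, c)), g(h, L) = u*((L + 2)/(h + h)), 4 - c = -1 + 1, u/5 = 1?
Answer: -14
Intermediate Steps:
u = 5 (u = 5*1 = 5)
c = 4 (c = 4 - (-1 + 1) = 4 - 1*0 = 4 + 0 = 4)
g(h, L) = 5*(2 + L)/(2*h) (g(h, L) = 5*((L + 2)/(h + h)) = 5*((2 + L)/((2*h))) = 5*((2 + L)*(1/(2*h))) = 5*((2 + L)/(2*h)) = 5*(2 + L)/(2*h))
X(A) = √(-3 + A) (X(A) = √(A + (5/2)*(2 + 4)/(-5)) = √(A + (5/2)*(-⅕)*6) = √(A - 3) = √(-3 + A))
X(-11)² = (√(-3 - 11))² = (√(-14))² = (I*√14)² = -14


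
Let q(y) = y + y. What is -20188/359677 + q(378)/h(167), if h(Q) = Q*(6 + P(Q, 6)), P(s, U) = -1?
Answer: 255058832/300330295 ≈ 0.84926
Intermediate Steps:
q(y) = 2*y
h(Q) = 5*Q (h(Q) = Q*(6 - 1) = Q*5 = 5*Q)
-20188/359677 + q(378)/h(167) = -20188/359677 + (2*378)/((5*167)) = -20188*1/359677 + 756/835 = -20188/359677 + 756*(1/835) = -20188/359677 + 756/835 = 255058832/300330295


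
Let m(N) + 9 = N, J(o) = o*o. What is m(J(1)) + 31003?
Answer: 30995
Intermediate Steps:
J(o) = o**2
m(N) = -9 + N
m(J(1)) + 31003 = (-9 + 1**2) + 31003 = (-9 + 1) + 31003 = -8 + 31003 = 30995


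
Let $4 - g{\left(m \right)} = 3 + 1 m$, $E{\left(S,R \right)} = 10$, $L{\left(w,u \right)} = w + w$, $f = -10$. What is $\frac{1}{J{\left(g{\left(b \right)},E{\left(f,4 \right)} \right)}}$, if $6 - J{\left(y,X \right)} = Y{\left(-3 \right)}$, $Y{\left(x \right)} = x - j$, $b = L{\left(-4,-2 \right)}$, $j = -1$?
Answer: $\frac{1}{8} \approx 0.125$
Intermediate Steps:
$L{\left(w,u \right)} = 2 w$
$b = -8$ ($b = 2 \left(-4\right) = -8$)
$g{\left(m \right)} = 1 - m$ ($g{\left(m \right)} = 4 - \left(3 + 1 m\right) = 4 - \left(3 + m\right) = 1 - m$)
$Y{\left(x \right)} = 1 + x$ ($Y{\left(x \right)} = x - -1 = x + 1 = 1 + x$)
$J{\left(y,X \right)} = 8$ ($J{\left(y,X \right)} = 6 - \left(1 - 3\right) = 6 - -2 = 6 + 2 = 8$)
$\frac{1}{J{\left(g{\left(b \right)},E{\left(f,4 \right)} \right)}} = \frac{1}{8}$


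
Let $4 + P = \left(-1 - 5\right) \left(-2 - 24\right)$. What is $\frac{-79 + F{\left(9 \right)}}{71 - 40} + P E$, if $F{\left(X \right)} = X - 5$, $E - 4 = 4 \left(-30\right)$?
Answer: $- \frac{546667}{31} \approx -17634.0$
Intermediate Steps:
$E = -116$ ($E = 4 + 4 \left(-30\right) = 4 - 120 = -116$)
$F{\left(X \right)} = -5 + X$
$P = 152$ ($P = -4 + \left(-1 - 5\right) \left(-2 - 24\right) = -4 - 6 \left(-2 - 24\right) = -4 - -156 = -4 + 156 = 152$)
$\frac{-79 + F{\left(9 \right)}}{71 - 40} + P E = \frac{-79 + \left(-5 + 9\right)}{71 - 40} + 152 \left(-116\right) = \frac{-79 + 4}{31} - 17632 = \left(-75\right) \frac{1}{31} - 17632 = - \frac{75}{31} - 17632 = - \frac{546667}{31}$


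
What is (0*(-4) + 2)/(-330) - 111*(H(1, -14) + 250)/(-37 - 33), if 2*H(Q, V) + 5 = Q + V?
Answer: 882769/2310 ≈ 382.15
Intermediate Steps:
H(Q, V) = -5/2 + Q/2 + V/2 (H(Q, V) = -5/2 + (Q + V)/2 = -5/2 + (Q/2 + V/2) = -5/2 + Q/2 + V/2)
(0*(-4) + 2)/(-330) - 111*(H(1, -14) + 250)/(-37 - 33) = (0*(-4) + 2)/(-330) - 111*((-5/2 + (½)*1 + (½)*(-14)) + 250)/(-37 - 33) = (0 + 2)*(-1/330) - 111/((-70/((-5/2 + ½ - 7) + 250))) = 2*(-1/330) - 111/((-70/(-9 + 250))) = -1/165 - 111/((-70/241)) = -1/165 - 111/((-70*1/241)) = -1/165 - 111/(-70/241) = -1/165 - 111*(-241/70) = -1/165 + 26751/70 = 882769/2310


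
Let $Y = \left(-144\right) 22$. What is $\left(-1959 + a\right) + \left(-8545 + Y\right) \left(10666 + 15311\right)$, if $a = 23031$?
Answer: $-304247529$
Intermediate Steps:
$Y = -3168$
$\left(-1959 + a\right) + \left(-8545 + Y\right) \left(10666 + 15311\right) = \left(-1959 + 23031\right) + \left(-8545 - 3168\right) \left(10666 + 15311\right) = 21072 - 304268601 = -304247529$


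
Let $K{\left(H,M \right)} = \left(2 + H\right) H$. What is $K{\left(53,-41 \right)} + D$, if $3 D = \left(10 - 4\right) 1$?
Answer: $2917$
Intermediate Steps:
$K{\left(H,M \right)} = H \left(2 + H\right)$
$D = 2$ ($D = \frac{\left(10 - 4\right) 1}{3} = \frac{6 \cdot 1}{3} = \frac{1}{3} \cdot 6 = 2$)
$K{\left(53,-41 \right)} + D = 53 \left(2 + 53\right) + 2 = 53 \cdot 55 + 2 = 2915 + 2 = 2917$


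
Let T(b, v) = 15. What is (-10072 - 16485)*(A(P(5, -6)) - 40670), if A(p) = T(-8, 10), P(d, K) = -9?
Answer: 1079674835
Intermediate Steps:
A(p) = 15
(-10072 - 16485)*(A(P(5, -6)) - 40670) = (-10072 - 16485)*(15 - 40670) = -26557*(-40655) = 1079674835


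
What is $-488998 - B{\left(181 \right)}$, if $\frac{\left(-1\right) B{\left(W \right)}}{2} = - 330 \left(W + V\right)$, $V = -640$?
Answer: $-186058$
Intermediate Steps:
$B{\left(W \right)} = -422400 + 660 W$ ($B{\left(W \right)} = - 2 \left(- 330 \left(W - 640\right)\right) = - 2 \left(- 330 \left(-640 + W\right)\right) = - 2 \left(211200 - 330 W\right) = -422400 + 660 W$)
$-488998 - B{\left(181 \right)} = -488998 - \left(-422400 + 660 \cdot 181\right) = -488998 - \left(-422400 + 119460\right) = -488998 - -302940 = -488998 + 302940 = -186058$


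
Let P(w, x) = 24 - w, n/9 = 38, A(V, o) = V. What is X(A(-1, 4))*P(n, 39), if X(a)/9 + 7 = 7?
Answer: 0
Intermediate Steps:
X(a) = 0 (X(a) = -63 + 9*7 = -63 + 63 = 0)
n = 342 (n = 9*38 = 342)
X(A(-1, 4))*P(n, 39) = 0*(24 - 1*342) = 0*(24 - 342) = 0*(-318) = 0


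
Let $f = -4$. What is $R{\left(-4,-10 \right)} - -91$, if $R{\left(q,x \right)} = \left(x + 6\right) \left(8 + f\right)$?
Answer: $75$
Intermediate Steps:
$R{\left(q,x \right)} = 24 + 4 x$ ($R{\left(q,x \right)} = \left(x + 6\right) \left(8 - 4\right) = \left(6 + x\right) 4 = 24 + 4 x$)
$R{\left(-4,-10 \right)} - -91 = \left(24 + 4 \left(-10\right)\right) - -91 = \left(24 - 40\right) + 91 = -16 + 91 = 75$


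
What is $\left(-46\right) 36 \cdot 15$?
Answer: $-24840$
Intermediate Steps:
$\left(-46\right) 36 \cdot 15 = \left(-1656\right) 15 = -24840$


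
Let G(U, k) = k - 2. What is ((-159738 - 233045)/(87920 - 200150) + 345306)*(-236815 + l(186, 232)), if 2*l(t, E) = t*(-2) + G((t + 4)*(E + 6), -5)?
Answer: -6123261718009489/74820 ≈ -8.1840e+10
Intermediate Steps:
G(U, k) = -2 + k
l(t, E) = -7/2 - t (l(t, E) = (t*(-2) + (-2 - 5))/2 = (-2*t - 7)/2 = (-7 - 2*t)/2 = -7/2 - t)
((-159738 - 233045)/(87920 - 200150) + 345306)*(-236815 + l(186, 232)) = ((-159738 - 233045)/(87920 - 200150) + 345306)*(-236815 + (-7/2 - 1*186)) = (-392783/(-112230) + 345306)*(-236815 + (-7/2 - 186)) = (-392783*(-1/112230) + 345306)*(-236815 - 379/2) = (392783/112230 + 345306)*(-474009/2) = (38754085163/112230)*(-474009/2) = -6123261718009489/74820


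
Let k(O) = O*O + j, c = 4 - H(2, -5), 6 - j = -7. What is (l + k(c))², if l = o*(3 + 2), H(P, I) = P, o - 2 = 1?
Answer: 1024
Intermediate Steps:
o = 3 (o = 2 + 1 = 3)
j = 13 (j = 6 - 1*(-7) = 6 + 7 = 13)
l = 15 (l = 3*(3 + 2) = 3*5 = 15)
c = 2 (c = 4 - 1*2 = 4 - 2 = 2)
k(O) = 13 + O² (k(O) = O*O + 13 = O² + 13 = 13 + O²)
(l + k(c))² = (15 + (13 + 2²))² = (15 + (13 + 4))² = (15 + 17)² = 32² = 1024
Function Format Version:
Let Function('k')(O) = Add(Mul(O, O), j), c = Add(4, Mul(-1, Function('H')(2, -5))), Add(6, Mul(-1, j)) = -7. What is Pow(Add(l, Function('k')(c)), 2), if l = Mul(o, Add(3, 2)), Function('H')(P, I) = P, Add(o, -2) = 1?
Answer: 1024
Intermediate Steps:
o = 3 (o = Add(2, 1) = 3)
j = 13 (j = Add(6, Mul(-1, -7)) = Add(6, 7) = 13)
l = 15 (l = Mul(3, Add(3, 2)) = Mul(3, 5) = 15)
c = 2 (c = Add(4, Mul(-1, 2)) = Add(4, -2) = 2)
Function('k')(O) = Add(13, Pow(O, 2)) (Function('k')(O) = Add(Mul(O, O), 13) = Add(Pow(O, 2), 13) = Add(13, Pow(O, 2)))
Pow(Add(l, Function('k')(c)), 2) = Pow(Add(15, Add(13, Pow(2, 2))), 2) = Pow(Add(15, Add(13, 4)), 2) = Pow(Add(15, 17), 2) = Pow(32, 2) = 1024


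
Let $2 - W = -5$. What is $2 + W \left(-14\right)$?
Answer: $-96$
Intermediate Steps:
$W = 7$ ($W = 2 - -5 = 2 + 5 = 7$)
$2 + W \left(-14\right) = 2 + 7 \left(-14\right) = 2 - 98 = -96$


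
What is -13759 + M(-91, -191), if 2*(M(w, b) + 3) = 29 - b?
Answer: -13652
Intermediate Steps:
M(w, b) = 23/2 - b/2 (M(w, b) = -3 + (29 - b)/2 = -3 + (29/2 - b/2) = 23/2 - b/2)
-13759 + M(-91, -191) = -13759 + (23/2 - ½*(-191)) = -13759 + (23/2 + 191/2) = -13759 + 107 = -13652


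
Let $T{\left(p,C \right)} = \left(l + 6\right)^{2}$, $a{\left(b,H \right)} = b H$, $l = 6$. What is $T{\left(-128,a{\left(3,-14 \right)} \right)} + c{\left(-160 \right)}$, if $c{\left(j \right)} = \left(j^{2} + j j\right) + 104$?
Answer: $51448$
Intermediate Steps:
$c{\left(j \right)} = 104 + 2 j^{2}$ ($c{\left(j \right)} = \left(j^{2} + j^{2}\right) + 104 = 2 j^{2} + 104 = 104 + 2 j^{2}$)
$a{\left(b,H \right)} = H b$
$T{\left(p,C \right)} = 144$ ($T{\left(p,C \right)} = \left(6 + 6\right)^{2} = 12^{2} = 144$)
$T{\left(-128,a{\left(3,-14 \right)} \right)} + c{\left(-160 \right)} = 144 + \left(104 + 2 \left(-160\right)^{2}\right) = 144 + \left(104 + 2 \cdot 25600\right) = 144 + \left(104 + 51200\right) = 144 + 51304 = 51448$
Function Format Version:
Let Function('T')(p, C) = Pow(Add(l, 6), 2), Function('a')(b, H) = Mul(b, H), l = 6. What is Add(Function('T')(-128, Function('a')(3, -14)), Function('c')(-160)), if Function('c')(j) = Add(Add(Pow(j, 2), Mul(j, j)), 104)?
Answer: 51448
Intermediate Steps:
Function('c')(j) = Add(104, Mul(2, Pow(j, 2))) (Function('c')(j) = Add(Add(Pow(j, 2), Pow(j, 2)), 104) = Add(Mul(2, Pow(j, 2)), 104) = Add(104, Mul(2, Pow(j, 2))))
Function('a')(b, H) = Mul(H, b)
Function('T')(p, C) = 144 (Function('T')(p, C) = Pow(Add(6, 6), 2) = Pow(12, 2) = 144)
Add(Function('T')(-128, Function('a')(3, -14)), Function('c')(-160)) = Add(144, Add(104, Mul(2, Pow(-160, 2)))) = Add(144, Add(104, Mul(2, 25600))) = Add(144, Add(104, 51200)) = Add(144, 51304) = 51448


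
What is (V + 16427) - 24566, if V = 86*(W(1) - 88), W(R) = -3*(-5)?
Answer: -14417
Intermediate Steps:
W(R) = 15
V = -6278 (V = 86*(15 - 88) = 86*(-73) = -6278)
(V + 16427) - 24566 = (-6278 + 16427) - 24566 = 10149 - 24566 = -14417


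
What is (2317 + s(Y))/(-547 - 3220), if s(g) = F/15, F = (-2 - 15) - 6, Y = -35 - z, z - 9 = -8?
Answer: -34732/56505 ≈ -0.61467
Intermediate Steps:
z = 1 (z = 9 - 8 = 1)
Y = -36 (Y = -35 - 1*1 = -35 - 1 = -36)
F = -23 (F = -17 - 6 = -23)
s(g) = -23/15
(2317 + s(Y))/(-547 - 3220) = (2317 - 23/15)/(-547 - 3220) = (34732/15)/(-3767) = (34732/15)*(-1/3767) = -34732/56505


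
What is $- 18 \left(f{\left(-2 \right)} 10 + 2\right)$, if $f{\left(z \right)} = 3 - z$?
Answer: $-936$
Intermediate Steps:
$- 18 \left(f{\left(-2 \right)} 10 + 2\right) = - 18 \left(\left(3 - -2\right) 10 + 2\right) = - 18 \left(\left(3 + 2\right) 10 + 2\right) = - 18 \left(5 \cdot 10 + 2\right) = - 18 \left(50 + 2\right) = \left(-18\right) 52 = -936$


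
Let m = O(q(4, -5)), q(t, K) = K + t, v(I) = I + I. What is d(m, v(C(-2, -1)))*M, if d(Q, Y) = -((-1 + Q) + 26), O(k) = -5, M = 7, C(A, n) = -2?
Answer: -140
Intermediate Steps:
v(I) = 2*I
m = -5
d(Q, Y) = -25 - Q (d(Q, Y) = -(25 + Q) = -25 - Q)
d(m, v(C(-2, -1)))*M = (-25 - 1*(-5))*7 = (-25 + 5)*7 = -20*7 = -140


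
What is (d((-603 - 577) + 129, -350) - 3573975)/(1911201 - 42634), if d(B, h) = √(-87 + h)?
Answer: -3573975/1868567 + I*√437/1868567 ≈ -1.9127 + 1.1187e-5*I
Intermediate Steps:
(d((-603 - 577) + 129, -350) - 3573975)/(1911201 - 42634) = (√(-87 - 350) - 3573975)/(1911201 - 42634) = (√(-437) - 3573975)/1868567 = (I*√437 - 3573975)*(1/1868567) = (-3573975 + I*√437)*(1/1868567) = -3573975/1868567 + I*√437/1868567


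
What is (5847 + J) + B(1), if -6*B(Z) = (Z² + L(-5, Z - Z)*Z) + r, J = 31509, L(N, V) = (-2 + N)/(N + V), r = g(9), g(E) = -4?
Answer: 560344/15 ≈ 37356.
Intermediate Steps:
r = -4
L(N, V) = (-2 + N)/(N + V)
B(Z) = ⅔ - 7*Z/30 - Z²/6 (B(Z) = -((Z² + ((-2 - 5)/(-5 + (Z - Z)))*Z) - 4)/6 = -((Z² + (-7/(-5 + 0))*Z) - 4)/6 = -((Z² + (-7/(-5))*Z) - 4)/6 = -((Z² + (-⅕*(-7))*Z) - 4)/6 = -((Z² + 7*Z/5) - 4)/6 = -(-4 + Z² + 7*Z/5)/6 = ⅔ - 7*Z/30 - Z²/6)
(5847 + J) + B(1) = (5847 + 31509) + (⅔ - 7/30*1 - ⅙*1²) = 37356 + (⅔ - 7/30 - ⅙*1) = 37356 + (⅔ - 7/30 - ⅙) = 37356 + 4/15 = 560344/15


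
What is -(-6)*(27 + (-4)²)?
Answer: 258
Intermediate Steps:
-(-6)*(27 + (-4)²) = -(-6)*(27 + 16) = -(-6)*43 = -1*(-258) = 258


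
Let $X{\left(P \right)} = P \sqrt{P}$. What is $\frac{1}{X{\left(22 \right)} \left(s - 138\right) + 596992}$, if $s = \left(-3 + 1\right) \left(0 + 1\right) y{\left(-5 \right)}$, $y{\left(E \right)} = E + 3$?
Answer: $\frac{1696}{1011955263} + \frac{67 \sqrt{22}}{8095642104} \approx 1.7148 \cdot 10^{-6}$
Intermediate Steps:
$y{\left(E \right)} = 3 + E$
$X{\left(P \right)} = P^{\frac{3}{2}}$
$s = 4$ ($s = \left(-3 + 1\right) \left(0 + 1\right) \left(3 - 5\right) = \left(-2\right) 1 \left(-2\right) = \left(-2\right) \left(-2\right) = 4$)
$\frac{1}{X{\left(22 \right)} \left(s - 138\right) + 596992} = \frac{1}{22^{\frac{3}{2}} \left(4 - 138\right) + 596992} = \frac{1}{22 \sqrt{22} \left(-134\right) + 596992} = \frac{1}{- 2948 \sqrt{22} + 596992} = \frac{1}{596992 - 2948 \sqrt{22}}$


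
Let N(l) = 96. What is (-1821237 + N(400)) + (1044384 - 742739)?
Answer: -1519496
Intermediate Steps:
(-1821237 + N(400)) + (1044384 - 742739) = (-1821237 + 96) + (1044384 - 742739) = -1821141 + 301645 = -1519496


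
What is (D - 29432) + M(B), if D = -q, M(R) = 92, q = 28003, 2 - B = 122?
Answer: -57343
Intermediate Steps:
B = -120 (B = 2 - 1*122 = 2 - 122 = -120)
D = -28003 (D = -1*28003 = -28003)
(D - 29432) + M(B) = (-28003 - 29432) + 92 = -57435 + 92 = -57343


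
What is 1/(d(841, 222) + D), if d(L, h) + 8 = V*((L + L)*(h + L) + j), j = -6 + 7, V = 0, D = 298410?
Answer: 1/298402 ≈ 3.3512e-6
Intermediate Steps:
j = 1
d(L, h) = -8 (d(L, h) = -8 + 0*((L + L)*(h + L) + 1) = -8 + 0*((2*L)*(L + h) + 1) = -8 + 0*(2*L*(L + h) + 1) = -8 + 0*(1 + 2*L*(L + h)) = -8 + 0 = -8)
1/(d(841, 222) + D) = 1/(-8 + 298410) = 1/298402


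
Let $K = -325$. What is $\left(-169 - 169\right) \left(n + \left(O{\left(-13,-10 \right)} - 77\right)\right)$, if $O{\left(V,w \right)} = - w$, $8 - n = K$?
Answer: $-89908$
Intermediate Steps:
$n = 333$ ($n = 8 - -325 = 8 + 325 = 333$)
$\left(-169 - 169\right) \left(n + \left(O{\left(-13,-10 \right)} - 77\right)\right) = \left(-169 - 169\right) \left(333 - 67\right) = - 338 \left(333 + \left(10 - 77\right)\right) = - 338 \left(333 - 67\right) = \left(-338\right) 266 = -89908$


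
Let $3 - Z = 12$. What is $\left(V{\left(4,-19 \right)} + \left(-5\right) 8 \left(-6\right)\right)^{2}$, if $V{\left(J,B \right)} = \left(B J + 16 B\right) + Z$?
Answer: $22201$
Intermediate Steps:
$Z = -9$ ($Z = 3 - 12 = -9$)
$V{\left(J,B \right)} = -9 + 16 B + B J$ ($V{\left(J,B \right)} = \left(B J + 16 B\right) - 9 = \left(16 B + B J\right) - 9 = -9 + 16 B + B J$)
$\left(V{\left(4,-19 \right)} + \left(-5\right) 8 \left(-6\right)\right)^{2} = \left(\left(-9 + 16 \left(-19\right) - 76\right) + \left(-5\right) 8 \left(-6\right)\right)^{2} = \left(\left(-9 - 304 - 76\right) - -240\right)^{2} = \left(-389 + 240\right)^{2} = \left(-149\right)^{2} = 22201$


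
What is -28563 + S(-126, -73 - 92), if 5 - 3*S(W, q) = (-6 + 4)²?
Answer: -85688/3 ≈ -28563.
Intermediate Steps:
S(W, q) = ⅓ (S(W, q) = 5/3 - (-6 + 4)²/3 = 5/3 - ⅓*(-2)² = 5/3 - ⅓*4 = 5/3 - 4/3 = ⅓)
-28563 + S(-126, -73 - 92) = -28563 + ⅓ = -85688/3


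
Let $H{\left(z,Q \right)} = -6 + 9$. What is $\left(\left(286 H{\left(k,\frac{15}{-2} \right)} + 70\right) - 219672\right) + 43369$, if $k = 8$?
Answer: $-175375$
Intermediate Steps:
$H{\left(z,Q \right)} = 3$
$\left(\left(286 H{\left(k,\frac{15}{-2} \right)} + 70\right) - 219672\right) + 43369 = \left(\left(286 \cdot 3 + 70\right) - 219672\right) + 43369 = \left(\left(858 + 70\right) - 219672\right) + 43369 = \left(928 - 219672\right) + 43369 = -218744 + 43369 = -175375$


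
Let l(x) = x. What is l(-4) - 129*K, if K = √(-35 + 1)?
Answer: -4 - 129*I*√34 ≈ -4.0 - 752.19*I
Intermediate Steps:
K = I*√34 (K = √(-34) = I*√34 ≈ 5.8309*I)
l(-4) - 129*K = -4 - 129*I*√34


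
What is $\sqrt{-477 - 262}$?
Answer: $i \sqrt{739} \approx 27.185 i$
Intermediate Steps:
$\sqrt{-477 - 262} = \sqrt{-739} = i \sqrt{739}$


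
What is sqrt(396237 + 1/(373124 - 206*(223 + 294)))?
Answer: sqrt(28167414878270130)/266622 ≈ 629.47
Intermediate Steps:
sqrt(396237 + 1/(373124 - 206*(223 + 294))) = sqrt(396237 + 1/(373124 - 206*517)) = sqrt(396237 + 1/(373124 - 106502)) = sqrt(396237 + 1/266622) = sqrt(105645501415/266622) = sqrt(28167414878270130)/266622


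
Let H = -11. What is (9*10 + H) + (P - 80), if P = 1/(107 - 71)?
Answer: -35/36 ≈ -0.97222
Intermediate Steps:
P = 1/36 ≈ 0.027778
(9*10 + H) + (P - 80) = (9*10 - 11) + (1/36 - 80) = (90 - 11) - 2879/36 = 79 - 2879/36 = -35/36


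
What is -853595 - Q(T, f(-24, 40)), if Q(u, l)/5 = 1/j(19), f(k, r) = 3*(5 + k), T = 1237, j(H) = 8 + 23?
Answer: -26461450/31 ≈ -8.5360e+5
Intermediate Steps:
j(H) = 31
f(k, r) = 15 + 3*k
Q(u, l) = 5/31
-853595 - Q(T, f(-24, 40)) = -853595 - 1*5/31 = -853595 - 5/31 = -26461450/31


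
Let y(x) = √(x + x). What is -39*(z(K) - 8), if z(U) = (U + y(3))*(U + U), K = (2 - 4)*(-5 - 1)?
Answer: -10920 - 936*√6 ≈ -13213.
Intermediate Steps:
K = 12 (K = -2*(-6) = 12)
y(x) = √2*√x (y(x) = √(2*x) = √2*√x)
z(U) = 2*U*(U + √6) (z(U) = (U + √2*√3)*(U + U) = (U + √6)*(2*U) = 2*U*(U + √6))
-39*(z(K) - 8) = -39*(2*12*(12 + √6) - 8) = -39*((288 + 24*√6) - 8) = -39*(280 + 24*√6) = -10920 - 936*√6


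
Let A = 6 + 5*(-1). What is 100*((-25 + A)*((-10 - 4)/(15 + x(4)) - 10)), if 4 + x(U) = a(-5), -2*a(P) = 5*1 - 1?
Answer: 83200/3 ≈ 27733.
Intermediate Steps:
a(P) = -2 (a(P) = -(5*1 - 1)/2 = -(5 - 1)/2 = -½*4 = -2)
A = 1 (A = 6 - 5 = 1)
x(U) = -6 (x(U) = -4 - 2 = -6)
100*((-25 + A)*((-10 - 4)/(15 + x(4)) - 10)) = 100*((-25 + 1)*((-10 - 4)/(15 - 6) - 10)) = 100*(-24*(-14/9 - 10)) = 100*(-24*(-104/9)) = 100*(832/3) = 83200/3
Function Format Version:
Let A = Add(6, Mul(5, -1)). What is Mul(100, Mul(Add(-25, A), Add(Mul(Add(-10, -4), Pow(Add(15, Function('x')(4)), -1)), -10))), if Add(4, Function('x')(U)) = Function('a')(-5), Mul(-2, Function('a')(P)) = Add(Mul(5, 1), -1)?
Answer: Rational(83200, 3) ≈ 27733.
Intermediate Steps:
Function('a')(P) = -2 (Function('a')(P) = Mul(Rational(-1, 2), Add(Mul(5, 1), -1)) = Mul(Rational(-1, 2), Add(5, -1)) = Mul(Rational(-1, 2), 4) = -2)
A = 1 (A = Add(6, -5) = 1)
Function('x')(U) = -6 (Function('x')(U) = Add(-4, -2) = -6)
Mul(100, Mul(Add(-25, A), Add(Mul(Add(-10, -4), Pow(Add(15, Function('x')(4)), -1)), -10))) = Mul(100, Mul(Add(-25, 1), Add(Mul(Add(-10, -4), Pow(Add(15, -6), -1)), -10))) = Mul(100, Mul(-24, Add(Mul(-14, Pow(9, -1)), -10))) = Mul(100, Mul(-24, Add(Mul(-14, Rational(1, 9)), -10))) = Mul(100, Mul(-24, Add(Rational(-14, 9), -10))) = Mul(100, Mul(-24, Rational(-104, 9))) = Mul(100, Rational(832, 3)) = Rational(83200, 3)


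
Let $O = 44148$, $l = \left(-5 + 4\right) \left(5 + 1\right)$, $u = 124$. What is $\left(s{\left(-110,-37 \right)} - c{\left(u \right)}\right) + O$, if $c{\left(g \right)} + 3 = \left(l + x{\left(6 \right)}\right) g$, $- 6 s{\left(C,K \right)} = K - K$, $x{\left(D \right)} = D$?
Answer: $44151$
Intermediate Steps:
$s{\left(C,K \right)} = 0$ ($s{\left(C,K \right)} = - \frac{K - K}{6} = \left(- \frac{1}{6}\right) 0 = 0$)
$l = -6$ ($l = \left(-1\right) 6 = -6$)
$c{\left(g \right)} = -3$ ($c{\left(g \right)} = -3 + \left(-6 + 6\right) g = -3 + 0 g = -3 + 0 = -3$)
$\left(s{\left(-110,-37 \right)} - c{\left(u \right)}\right) + O = \left(0 - -3\right) + 44148 = \left(0 + 3\right) + 44148 = 3 + 44148 = 44151$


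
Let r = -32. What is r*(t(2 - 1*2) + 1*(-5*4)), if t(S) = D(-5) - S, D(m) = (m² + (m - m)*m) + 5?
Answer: -320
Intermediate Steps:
D(m) = 5 + m² (D(m) = (m² + 0*m) + 5 = (m² + 0) + 5 = m² + 5 = 5 + m²)
t(S) = 30 - S (t(S) = (5 + (-5)²) - S = (5 + 25) - S = 30 - S)
r*(t(2 - 1*2) + 1*(-5*4)) = -32*((30 - (2 - 1*2)) + 1*(-5*4)) = -32*((30 - (2 - 2)) + 1*(-20)) = -32*((30 - 1*0) - 20) = -32*((30 + 0) - 20) = -32*(30 - 20) = -32*10 = -320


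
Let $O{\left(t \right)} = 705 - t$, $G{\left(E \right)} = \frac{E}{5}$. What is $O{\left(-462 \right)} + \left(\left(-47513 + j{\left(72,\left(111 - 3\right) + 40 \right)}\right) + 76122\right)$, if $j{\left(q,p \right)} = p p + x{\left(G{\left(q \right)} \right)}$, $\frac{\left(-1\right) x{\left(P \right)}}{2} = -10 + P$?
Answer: $\frac{258356}{5} \approx 51671.0$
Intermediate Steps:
$G{\left(E \right)} = \frac{E}{5}$ ($G{\left(E \right)} = E \frac{1}{5} = \frac{E}{5}$)
$x{\left(P \right)} = 20 - 2 P$ ($x{\left(P \right)} = - 2 \left(-10 + P\right) = 20 - 2 P$)
$j{\left(q,p \right)} = 20 + p^{2} - \frac{2 q}{5}$ ($j{\left(q,p \right)} = p p - \left(-20 + 2 \frac{q}{5}\right) = p^{2} - \left(-20 + \frac{2 q}{5}\right) = 20 + p^{2} - \frac{2 q}{5}$)
$O{\left(-462 \right)} + \left(\left(-47513 + j{\left(72,\left(111 - 3\right) + 40 \right)}\right) + 76122\right) = \left(705 - -462\right) + \left(\left(-47513 + \left(20 + \left(\left(111 - 3\right) + 40\right)^{2} - \frac{144}{5}\right)\right) + 76122\right) = \left(705 + 462\right) + \left(\left(-47513 + \left(20 + \left(108 + 40\right)^{2} - \frac{144}{5}\right)\right) + 76122\right) = 1167 + \left(\left(-47513 + \left(20 + 148^{2} - \frac{144}{5}\right)\right) + 76122\right) = 1167 + \left(\left(-47513 + \left(20 + 21904 - \frac{144}{5}\right)\right) + 76122\right) = 1167 + \left(\left(-47513 + \frac{109476}{5}\right) + 76122\right) = 1167 + \left(- \frac{128089}{5} + 76122\right) = 1167 + \frac{252521}{5} = \frac{258356}{5}$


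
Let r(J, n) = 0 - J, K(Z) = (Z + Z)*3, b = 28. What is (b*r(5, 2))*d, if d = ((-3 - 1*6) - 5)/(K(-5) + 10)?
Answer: -98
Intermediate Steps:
K(Z) = 6*Z (K(Z) = (2*Z)*3 = 6*Z)
r(J, n) = -J
d = 7/10 (d = ((-3 - 1*6) - 5)/(6*(-5) + 10) = ((-3 - 6) - 5)/(-30 + 10) = (-9 - 5)/(-20) = -14*(-1/20) = 7/10 ≈ 0.70000)
(b*r(5, 2))*d = (28*(-1*5))*(7/10) = (28*(-5))*(7/10) = -140*7/10 = -98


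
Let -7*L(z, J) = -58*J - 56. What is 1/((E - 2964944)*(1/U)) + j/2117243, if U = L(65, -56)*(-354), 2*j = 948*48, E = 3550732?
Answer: 88775420652/310063885621 ≈ 0.28631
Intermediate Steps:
j = 22752 (j = (948*48)/2 = (½)*45504 = 22752)
L(z, J) = 8 + 58*J/7 (L(z, J) = -(-58*J - 56)/7 = -(-56 - 58*J)/7 = 8 + 58*J/7)
U = 161424 (U = (8 + (58/7)*(-56))*(-354) = (8 - 464)*(-354) = -456*(-354) = 161424)
1/((E - 2964944)*(1/U)) + j/2117243 = 1/((3550732 - 2964944)*(1/161424)) + 22752/2117243 = 1/(585788*(1/161424)) + 22752*(1/2117243) = (1/585788)*161424 + 22752/2117243 = 40356/146447 + 22752/2117243 = 88775420652/310063885621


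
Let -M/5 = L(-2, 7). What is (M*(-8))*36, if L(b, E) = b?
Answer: -2880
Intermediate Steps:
M = 10 (M = -5*(-2) = 10)
(M*(-8))*36 = (10*(-8))*36 = -80*36 = -2880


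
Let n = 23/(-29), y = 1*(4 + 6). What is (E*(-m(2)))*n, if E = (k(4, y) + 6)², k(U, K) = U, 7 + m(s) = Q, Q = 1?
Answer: -13800/29 ≈ -475.86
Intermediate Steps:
m(s) = -6 (m(s) = -7 + 1 = -6)
y = 10 (y = 1*10 = 10)
n = -23/29 (n = 23*(-1/29) = -23/29 ≈ -0.79310)
E = 100 (E = (4 + 6)² = 10² = 100)
(E*(-m(2)))*n = (100*(-1*(-6)))*(-23/29) = (100*6)*(-23/29) = 600*(-23/29) = -13800/29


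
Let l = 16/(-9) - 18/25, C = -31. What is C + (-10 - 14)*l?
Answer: 2171/75 ≈ 28.947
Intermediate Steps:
l = -562/225 (l = 16*(-⅑) - 18*1/25 = -16/9 - 18/25 = -562/225 ≈ -2.4978)
C + (-10 - 14)*l = -31 + (-10 - 14)*(-562/225) = -31 - 24*(-562/225) = -31 + 4496/75 = 2171/75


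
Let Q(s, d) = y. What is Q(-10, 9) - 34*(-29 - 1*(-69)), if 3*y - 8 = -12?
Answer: -4084/3 ≈ -1361.3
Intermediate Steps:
y = -4/3 (y = 8/3 + (⅓)*(-12) = 8/3 - 4 = -4/3 ≈ -1.3333)
Q(s, d) = -4/3
Q(-10, 9) - 34*(-29 - 1*(-69)) = -4/3 - 34*(-29 - 1*(-69)) = -4/3 - 34*(-29 + 69) = -4/3 - 34*40 = -4/3 - 1360 = -4084/3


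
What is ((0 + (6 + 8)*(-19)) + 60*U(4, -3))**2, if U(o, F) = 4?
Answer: 676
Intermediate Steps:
((0 + (6 + 8)*(-19)) + 60*U(4, -3))**2 = ((0 + (6 + 8)*(-19)) + 60*4)**2 = ((0 + 14*(-19)) + 240)**2 = ((0 - 266) + 240)**2 = (-266 + 240)**2 = (-26)**2 = 676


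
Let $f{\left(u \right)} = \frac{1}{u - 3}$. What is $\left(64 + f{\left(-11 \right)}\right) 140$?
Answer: $8950$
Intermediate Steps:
$f{\left(u \right)} = \frac{1}{-3 + u}$
$\left(64 + f{\left(-11 \right)}\right) 140 = \left(64 + \frac{1}{-3 - 11}\right) 140 = \left(64 + \frac{1}{-14}\right) 140 = \left(64 - \frac{1}{14}\right) 140 = \frac{895}{14} \cdot 140 = 8950$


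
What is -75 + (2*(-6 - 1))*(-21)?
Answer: 219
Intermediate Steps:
-75 + (2*(-6 - 1))*(-21) = -75 + (2*(-7))*(-21) = -75 - 14*(-21) = -75 + 294 = 219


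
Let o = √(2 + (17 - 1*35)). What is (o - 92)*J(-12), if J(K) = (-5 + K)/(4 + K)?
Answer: -391/2 + 17*I/2 ≈ -195.5 + 8.5*I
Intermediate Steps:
J(K) = (-5 + K)/(4 + K)
o = 4*I (o = √(2 + (17 - 35)) = √(2 - 18) = √(-16) = 4*I ≈ 4.0*I)
(o - 92)*J(-12) = (4*I - 92)*((-5 - 12)/(4 - 12)) = (-92 + 4*I)*(-17/(-8)) = (-92 + 4*I)*(-⅛*(-17)) = (-92 + 4*I)*(17/8) = -391/2 + 17*I/2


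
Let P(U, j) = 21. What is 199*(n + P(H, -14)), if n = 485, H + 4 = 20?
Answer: 100694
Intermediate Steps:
H = 16 (H = -4 + 20 = 16)
199*(n + P(H, -14)) = 199*(485 + 21) = 199*506 = 100694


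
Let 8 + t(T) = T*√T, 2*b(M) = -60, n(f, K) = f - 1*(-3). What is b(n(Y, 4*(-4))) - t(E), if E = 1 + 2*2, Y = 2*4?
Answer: -22 - 5*√5 ≈ -33.180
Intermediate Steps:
Y = 8
n(f, K) = 3 + f (n(f, K) = f + 3 = 3 + f)
E = 5 (E = 1 + 4 = 5)
b(M) = -30 (b(M) = (½)*(-60) = -30)
t(T) = -8 + T^(3/2) (t(T) = -8 + T*√T = -8 + T^(3/2))
b(n(Y, 4*(-4))) - t(E) = -30 - (-8 + 5^(3/2)) = -30 - (-8 + 5*√5) = -30 + (8 - 5*√5) = -22 - 5*√5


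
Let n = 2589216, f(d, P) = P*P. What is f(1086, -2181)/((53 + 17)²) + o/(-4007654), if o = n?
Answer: 1360768935021/1402678900 ≈ 970.12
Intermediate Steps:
f(d, P) = P²
o = 2589216
f(1086, -2181)/((53 + 17)²) + o/(-4007654) = (-2181)²/((53 + 17)²) + 2589216/(-4007654) = 4756761/(70²) + 2589216*(-1/4007654) = 4756761/4900 - 184944/286261 = 1360768935021/1402678900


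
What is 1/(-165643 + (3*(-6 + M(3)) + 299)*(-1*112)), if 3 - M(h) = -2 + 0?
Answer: -1/198795 ≈ -5.0303e-6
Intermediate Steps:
M(h) = 5 (M(h) = 3 - (-2 + 0) = 3 - 1*(-2) = 3 + 2 = 5)
1/(-165643 + (3*(-6 + M(3)) + 299)*(-1*112)) = 1/(-165643 + (3*(-6 + 5) + 299)*(-1*112)) = 1/(-165643 + (3*(-1) + 299)*(-112)) = 1/(-165643 + (-3 + 299)*(-112)) = 1/(-165643 + 296*(-112)) = 1/(-165643 - 33152) = 1/(-198795) = -1/198795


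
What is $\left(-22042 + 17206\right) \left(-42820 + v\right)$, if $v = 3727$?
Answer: $189053748$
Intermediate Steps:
$\left(-22042 + 17206\right) \left(-42820 + v\right) = \left(-22042 + 17206\right) \left(-42820 + 3727\right) = \left(-4836\right) \left(-39093\right) = 189053748$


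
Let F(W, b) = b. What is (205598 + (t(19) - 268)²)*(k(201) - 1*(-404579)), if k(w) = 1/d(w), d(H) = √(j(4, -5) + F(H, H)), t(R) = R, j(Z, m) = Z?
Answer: 108264935821 + 267599*√205/205 ≈ 1.0826e+11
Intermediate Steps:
d(H) = √(4 + H)
k(w) = (4 + w)^(-½) (k(w) = 1/(√(4 + w)) = (4 + w)^(-½))
(205598 + (t(19) - 268)²)*(k(201) - 1*(-404579)) = (205598 + (19 - 268)²)*((4 + 201)^(-½) - 1*(-404579)) = (205598 + (-249)²)*(205^(-½) + 404579) = (205598 + 62001)*(√205/205 + 404579) = 267599*(404579 + √205/205) = 108264935821 + 267599*√205/205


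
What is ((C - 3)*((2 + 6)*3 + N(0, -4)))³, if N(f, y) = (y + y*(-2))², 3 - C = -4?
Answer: 4096000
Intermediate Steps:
C = 7 (C = 3 - 1*(-4) = 3 + 4 = 7)
N(f, y) = y² (N(f, y) = (y - 2*y)² = (-y)² = y²)
((C - 3)*((2 + 6)*3 + N(0, -4)))³ = ((7 - 3)*((2 + 6)*3 + (-4)²))³ = (4*(8*3 + 16))³ = (4*(24 + 16))³ = (4*40)³ = 160³ = 4096000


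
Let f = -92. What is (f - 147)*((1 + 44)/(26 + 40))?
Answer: -3585/22 ≈ -162.95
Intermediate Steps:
(f - 147)*((1 + 44)/(26 + 40)) = (-92 - 147)*((1 + 44)/(26 + 40)) = -10755/66 = -239*15/22 = -3585/22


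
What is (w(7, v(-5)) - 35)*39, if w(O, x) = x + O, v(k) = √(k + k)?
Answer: -1092 + 39*I*√10 ≈ -1092.0 + 123.33*I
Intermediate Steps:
v(k) = √2*√k (v(k) = √(2*k) = √2*√k)
w(O, x) = O + x
(w(7, v(-5)) - 35)*39 = ((7 + √2*√(-5)) - 35)*39 = ((7 + √2*(I*√5)) - 35)*39 = ((7 + I*√10) - 35)*39 = (-28 + I*√10)*39 = -1092 + 39*I*√10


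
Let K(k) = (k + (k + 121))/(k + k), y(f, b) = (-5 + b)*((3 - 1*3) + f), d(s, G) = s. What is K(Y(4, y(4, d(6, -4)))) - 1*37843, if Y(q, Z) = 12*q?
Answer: -3632711/96 ≈ -37841.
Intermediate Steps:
y(f, b) = f*(-5 + b) (y(f, b) = (-5 + b)*((3 - 3) + f) = (-5 + b)*(0 + f) = (-5 + b)*f = f*(-5 + b))
K(k) = (121 + 2*k)/(2*k) (K(k) = (k + (121 + k))/((2*k)) = (121 + 2*k)*(1/(2*k)) = (121 + 2*k)/(2*k))
K(Y(4, y(4, d(6, -4)))) - 1*37843 = (121/2 + 12*4)/((12*4)) - 1*37843 = (121/2 + 48)/48 - 37843 = (1/48)*(217/2) - 37843 = 217/96 - 37843 = -3632711/96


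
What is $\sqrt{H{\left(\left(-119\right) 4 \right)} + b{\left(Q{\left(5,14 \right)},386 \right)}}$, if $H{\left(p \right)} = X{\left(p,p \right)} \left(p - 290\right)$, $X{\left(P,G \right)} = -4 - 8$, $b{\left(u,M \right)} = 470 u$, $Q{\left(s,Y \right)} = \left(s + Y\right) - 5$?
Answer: $2 \sqrt{3943} \approx 125.59$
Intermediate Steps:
$Q{\left(s,Y \right)} = -5 + Y + s$ ($Q{\left(s,Y \right)} = \left(Y + s\right) - 5 = -5 + Y + s$)
$X{\left(P,G \right)} = -12$
$H{\left(p \right)} = 3480 - 12 p$ ($H{\left(p \right)} = - 12 \left(p - 290\right) = - 12 \left(-290 + p\right) = 3480 - 12 p$)
$\sqrt{H{\left(\left(-119\right) 4 \right)} + b{\left(Q{\left(5,14 \right)},386 \right)}} = \sqrt{\left(3480 - 12 \left(\left(-119\right) 4\right)\right) + 470 \left(-5 + 14 + 5\right)} = \sqrt{\left(3480 - -5712\right) + 470 \cdot 14} = \sqrt{\left(3480 + 5712\right) + 6580} = \sqrt{9192 + 6580} = \sqrt{15772} = 2 \sqrt{3943}$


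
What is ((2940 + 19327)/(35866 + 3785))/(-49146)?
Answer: -22267/1948688046 ≈ -1.1427e-5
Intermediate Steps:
((2940 + 19327)/(35866 + 3785))/(-49146) = (22267/39651)*(-1/49146) = -22267/1948688046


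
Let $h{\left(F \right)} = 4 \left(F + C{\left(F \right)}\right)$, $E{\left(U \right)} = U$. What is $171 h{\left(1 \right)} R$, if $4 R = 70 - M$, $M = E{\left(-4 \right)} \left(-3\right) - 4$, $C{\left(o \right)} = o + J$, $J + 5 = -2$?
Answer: $-53010$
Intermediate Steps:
$J = -7$ ($J = -5 - 2 = -7$)
$C{\left(o \right)} = -7 + o$ ($C{\left(o \right)} = o - 7 = -7 + o$)
$M = 8$ ($M = \left(-4\right) \left(-3\right) - 4 = 12 - 4 = 8$)
$h{\left(F \right)} = -28 + 8 F$ ($h{\left(F \right)} = 4 \left(F + \left(-7 + F\right)\right) = 4 \left(-7 + 2 F\right) = -28 + 8 F$)
$R = \frac{31}{2}$ ($R = \frac{70 - 8}{4} = \frac{1}{4} \cdot 62 = \frac{31}{2} \approx 15.5$)
$171 h{\left(1 \right)} R = 171 \left(-28 + 8 \cdot 1\right) \frac{31}{2} = 171 \left(-28 + 8\right) \frac{31}{2} = 171 \left(-20\right) \frac{31}{2} = \left(-3420\right) \frac{31}{2} = -53010$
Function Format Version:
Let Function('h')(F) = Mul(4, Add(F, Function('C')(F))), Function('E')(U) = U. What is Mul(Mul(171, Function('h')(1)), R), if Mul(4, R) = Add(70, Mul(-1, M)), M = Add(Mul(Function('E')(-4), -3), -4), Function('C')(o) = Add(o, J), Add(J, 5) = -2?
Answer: -53010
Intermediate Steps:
J = -7 (J = Add(-5, -2) = -7)
Function('C')(o) = Add(-7, o) (Function('C')(o) = Add(o, -7) = Add(-7, o))
M = 8 (M = Add(Mul(-4, -3), -4) = Add(12, -4) = 8)
Function('h')(F) = Add(-28, Mul(8, F)) (Function('h')(F) = Mul(4, Add(F, Add(-7, F))) = Mul(4, Add(-7, Mul(2, F))) = Add(-28, Mul(8, F)))
R = Rational(31, 2) (R = Mul(Rational(1, 4), Add(70, Mul(-1, 8))) = Mul(Rational(1, 4), Add(70, -8)) = Mul(Rational(1, 4), 62) = Rational(31, 2) ≈ 15.500)
Mul(Mul(171, Function('h')(1)), R) = Mul(Mul(171, Add(-28, Mul(8, 1))), Rational(31, 2)) = Mul(Mul(171, Add(-28, 8)), Rational(31, 2)) = Mul(Mul(171, -20), Rational(31, 2)) = Mul(-3420, Rational(31, 2)) = -53010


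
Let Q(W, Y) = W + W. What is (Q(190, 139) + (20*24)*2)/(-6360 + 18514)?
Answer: 670/6077 ≈ 0.11025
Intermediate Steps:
Q(W, Y) = 2*W
(Q(190, 139) + (20*24)*2)/(-6360 + 18514) = (2*190 + (20*24)*2)/(-6360 + 18514) = (380 + 480*2)/12154 = (380 + 960)*(1/12154) = 1340*(1/12154) = 670/6077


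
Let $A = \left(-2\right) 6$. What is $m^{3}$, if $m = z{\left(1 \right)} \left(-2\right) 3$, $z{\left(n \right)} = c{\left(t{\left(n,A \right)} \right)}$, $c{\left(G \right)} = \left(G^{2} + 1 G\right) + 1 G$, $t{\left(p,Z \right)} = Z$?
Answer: $-373248000$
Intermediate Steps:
$A = -12$
$c{\left(G \right)} = G^{2} + 2 G$ ($c{\left(G \right)} = \left(G^{2} + G\right) + G = \left(G + G^{2}\right) + G = G^{2} + 2 G$)
$z{\left(n \right)} = 120$ ($z{\left(n \right)} = - 12 \left(2 - 12\right) = \left(-12\right) \left(-10\right) = 120$)
$m = -720$ ($m = 120 \left(-2\right) 3 = \left(-240\right) 3 = -720$)
$m^{3} = \left(-720\right)^{3} = -373248000$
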